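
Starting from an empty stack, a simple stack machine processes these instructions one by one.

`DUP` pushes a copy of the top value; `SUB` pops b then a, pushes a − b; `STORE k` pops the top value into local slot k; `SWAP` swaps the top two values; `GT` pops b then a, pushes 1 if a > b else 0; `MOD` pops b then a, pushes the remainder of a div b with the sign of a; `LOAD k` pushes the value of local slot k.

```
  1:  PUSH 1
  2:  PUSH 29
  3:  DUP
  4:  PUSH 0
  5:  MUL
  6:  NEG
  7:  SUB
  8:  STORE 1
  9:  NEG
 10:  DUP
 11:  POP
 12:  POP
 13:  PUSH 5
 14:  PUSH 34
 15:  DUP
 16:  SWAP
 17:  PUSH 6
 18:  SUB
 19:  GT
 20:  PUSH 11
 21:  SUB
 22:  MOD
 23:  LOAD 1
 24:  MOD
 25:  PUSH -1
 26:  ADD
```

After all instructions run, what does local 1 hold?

PUSH 1  -> 1
PUSH 29 -> 1 29
DUP     -> 1 29 29
PUSH 0  -> 1 29 29 0
MUL     -> 1 29 0
NEG     -> 1 29 0
SUB     -> 1 29
STORE 1 -> 1
NEG     -> -1
DUP     -> -1 -1
POP     -> -1
POP     -> (empty)
PUSH 5  -> 5
PUSH 34 -> 5 34
DUP     -> 5 34 34
SWAP    -> 5 34 34
PUSH 6  -> 5 34 34 6
SUB     -> 5 34 28
GT      -> 5 1
PUSH 11 -> 5 1 11
SUB     -> 5 -10
MOD     -> 5
LOAD 1  -> 5 29
MOD     -> 5
PUSH -1 -> 5 -1
ADD     -> 4

29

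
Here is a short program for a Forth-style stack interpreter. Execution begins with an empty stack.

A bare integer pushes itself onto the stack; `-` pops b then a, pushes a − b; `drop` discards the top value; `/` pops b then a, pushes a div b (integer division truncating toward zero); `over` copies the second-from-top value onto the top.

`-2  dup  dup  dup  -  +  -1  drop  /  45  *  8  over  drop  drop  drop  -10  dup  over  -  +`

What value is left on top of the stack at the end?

-10

-2   → [-2]
dup  → [-2, -2]
dup  → [-2, -2, -2]
dup  → [-2, -2, -2, -2]
-    → [-2, -2, 0]
+    → [-2, -2]
-1   → [-2, -2, -1]
drop → [-2, -2]
/    → [1]
45   → [1, 45]
*    → [45]
8    → [45, 8]
over → [45, 8, 45]
drop → [45, 8]
drop → [45]
drop → []
-10  → [-10]
dup  → [-10, -10]
over → [-10, -10, -10]
-    → [-10, 0]
+    → [-10]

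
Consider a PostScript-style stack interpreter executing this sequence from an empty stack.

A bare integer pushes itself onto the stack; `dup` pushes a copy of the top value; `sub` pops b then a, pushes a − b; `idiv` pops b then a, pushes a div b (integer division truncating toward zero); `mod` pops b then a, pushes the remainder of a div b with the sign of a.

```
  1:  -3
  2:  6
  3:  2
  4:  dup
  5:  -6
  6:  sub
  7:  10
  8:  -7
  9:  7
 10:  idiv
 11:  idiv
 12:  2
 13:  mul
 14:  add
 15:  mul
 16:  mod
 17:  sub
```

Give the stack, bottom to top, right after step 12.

-3   : -3
6    : -3 6
2    : -3 6 2
dup  : -3 6 2 2
-6   : -3 6 2 2 -6
sub  : -3 6 2 8
10   : -3 6 2 8 10
-7   : -3 6 2 8 10 -7
7    : -3 6 2 8 10 -7 7
idiv : -3 6 2 8 10 -1
idiv : -3 6 2 8 -10
2    : -3 6 2 8 -10 2

[-3, 6, 2, 8, -10, 2]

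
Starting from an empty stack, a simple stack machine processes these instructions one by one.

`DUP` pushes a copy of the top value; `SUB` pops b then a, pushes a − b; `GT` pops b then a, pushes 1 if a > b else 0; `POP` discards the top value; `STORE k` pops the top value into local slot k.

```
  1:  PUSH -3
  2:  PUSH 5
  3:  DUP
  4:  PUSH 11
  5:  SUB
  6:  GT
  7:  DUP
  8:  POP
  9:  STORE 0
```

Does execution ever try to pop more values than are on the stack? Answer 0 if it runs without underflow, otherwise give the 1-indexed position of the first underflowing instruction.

0

PUSH -3 → -3
PUSH 5  → -3 5
DUP     → -3 5 5
PUSH 11 → -3 5 5 11
SUB     → -3 5 -6
GT      → -3 1
DUP     → -3 1 1
POP     → -3 1
STORE 0 → -3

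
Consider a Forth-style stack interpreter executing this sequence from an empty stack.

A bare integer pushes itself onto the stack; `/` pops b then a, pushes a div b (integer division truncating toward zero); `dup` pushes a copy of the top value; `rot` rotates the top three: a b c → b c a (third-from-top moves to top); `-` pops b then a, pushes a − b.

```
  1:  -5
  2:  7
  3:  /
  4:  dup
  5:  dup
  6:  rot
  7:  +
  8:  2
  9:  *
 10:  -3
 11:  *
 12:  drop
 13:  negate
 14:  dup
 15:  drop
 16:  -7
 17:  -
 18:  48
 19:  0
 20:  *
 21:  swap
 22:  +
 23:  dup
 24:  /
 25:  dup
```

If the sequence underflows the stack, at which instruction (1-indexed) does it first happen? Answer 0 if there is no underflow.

-5     → -5
7      → -5 7
/      → 0
dup    → 0 0
dup    → 0 0 0
rot    → 0 0 0
+      → 0 0
2      → 0 0 2
*      → 0 0
-3     → 0 0 -3
*      → 0 0
drop   → 0
negate → 0
dup    → 0 0
drop   → 0
-7     → 0 -7
-      → 7
48     → 7 48
0      → 7 48 0
*      → 7 0
swap   → 0 7
+      → 7
dup    → 7 7
/      → 1
dup    → 1 1

0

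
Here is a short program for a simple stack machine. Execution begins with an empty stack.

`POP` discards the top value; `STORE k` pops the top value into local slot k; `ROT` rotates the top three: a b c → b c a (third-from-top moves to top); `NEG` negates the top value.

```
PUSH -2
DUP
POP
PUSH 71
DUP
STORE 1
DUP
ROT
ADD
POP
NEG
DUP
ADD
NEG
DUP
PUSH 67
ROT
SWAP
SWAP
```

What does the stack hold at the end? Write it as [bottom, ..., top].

PUSH -2 : -2
DUP     : -2 -2
POP     : -2
PUSH 71 : -2 71
DUP     : -2 71 71
STORE 1 : -2 71
DUP     : -2 71 71
ROT     : 71 71 -2
ADD     : 71 69
POP     : 71
NEG     : -71
DUP     : -71 -71
ADD     : -142
NEG     : 142
DUP     : 142 142
PUSH 67 : 142 142 67
ROT     : 142 67 142
SWAP    : 142 142 67
SWAP    : 142 67 142

[142, 67, 142]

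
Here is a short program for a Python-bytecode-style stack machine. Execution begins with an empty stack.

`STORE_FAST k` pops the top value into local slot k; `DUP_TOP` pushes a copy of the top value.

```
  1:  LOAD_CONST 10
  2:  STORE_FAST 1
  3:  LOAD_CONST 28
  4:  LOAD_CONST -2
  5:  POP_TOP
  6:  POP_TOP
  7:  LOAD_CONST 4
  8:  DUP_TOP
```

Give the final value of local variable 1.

10

LOAD_CONST 10 → [10]
STORE_FAST 1  → []
LOAD_CONST 28 → [28]
LOAD_CONST -2 → [28, -2]
POP_TOP       → [28]
POP_TOP       → []
LOAD_CONST 4  → [4]
DUP_TOP       → [4, 4]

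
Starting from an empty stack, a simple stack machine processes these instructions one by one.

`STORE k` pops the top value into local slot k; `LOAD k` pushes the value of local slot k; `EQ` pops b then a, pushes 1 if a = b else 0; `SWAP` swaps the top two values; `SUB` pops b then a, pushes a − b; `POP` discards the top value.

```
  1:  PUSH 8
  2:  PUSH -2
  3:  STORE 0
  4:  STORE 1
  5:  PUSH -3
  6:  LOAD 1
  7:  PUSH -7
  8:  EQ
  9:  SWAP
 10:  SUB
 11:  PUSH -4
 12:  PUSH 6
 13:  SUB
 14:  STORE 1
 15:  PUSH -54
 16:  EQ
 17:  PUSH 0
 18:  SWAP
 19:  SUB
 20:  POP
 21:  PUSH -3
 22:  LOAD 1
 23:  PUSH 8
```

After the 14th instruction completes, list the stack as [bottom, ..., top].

PUSH 8  → 8
PUSH -2 → 8 -2
STORE 0 → 8
STORE 1 → (empty)
PUSH -3 → -3
LOAD 1  → -3 8
PUSH -7 → -3 8 -7
EQ      → -3 0
SWAP    → 0 -3
SUB     → 3
PUSH -4 → 3 -4
PUSH 6  → 3 -4 6
SUB     → 3 -10
STORE 1 → 3

[3]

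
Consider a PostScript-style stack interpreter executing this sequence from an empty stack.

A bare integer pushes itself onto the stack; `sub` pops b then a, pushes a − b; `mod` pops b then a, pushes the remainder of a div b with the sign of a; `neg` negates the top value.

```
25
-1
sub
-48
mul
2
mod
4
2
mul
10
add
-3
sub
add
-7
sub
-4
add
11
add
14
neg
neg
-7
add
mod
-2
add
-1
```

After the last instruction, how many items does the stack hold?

25  → [25]
-1  → [25, -1]
sub → [26]
-48 → [26, -48]
mul → [-1248]
2   → [-1248, 2]
mod → [0]
4   → [0, 4]
2   → [0, 4, 2]
mul → [0, 8]
10  → [0, 8, 10]
add → [0, 18]
-3  → [0, 18, -3]
sub → [0, 21]
add → [21]
-7  → [21, -7]
sub → [28]
-4  → [28, -4]
add → [24]
11  → [24, 11]
add → [35]
14  → [35, 14]
neg → [35, -14]
neg → [35, 14]
-7  → [35, 14, -7]
add → [35, 7]
mod → [0]
-2  → [0, -2]
add → [-2]
-1  → [-2, -1]

2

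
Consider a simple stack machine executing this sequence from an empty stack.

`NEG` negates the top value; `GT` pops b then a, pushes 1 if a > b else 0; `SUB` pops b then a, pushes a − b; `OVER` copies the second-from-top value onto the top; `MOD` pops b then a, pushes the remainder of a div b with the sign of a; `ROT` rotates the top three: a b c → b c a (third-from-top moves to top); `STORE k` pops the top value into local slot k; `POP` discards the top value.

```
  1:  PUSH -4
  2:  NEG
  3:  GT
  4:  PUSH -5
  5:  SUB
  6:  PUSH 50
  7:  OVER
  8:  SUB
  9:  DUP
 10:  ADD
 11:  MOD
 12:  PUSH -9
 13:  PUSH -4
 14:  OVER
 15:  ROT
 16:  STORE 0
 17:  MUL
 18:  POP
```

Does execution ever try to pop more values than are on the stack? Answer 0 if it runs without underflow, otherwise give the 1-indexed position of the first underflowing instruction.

PUSH -4 → [-4]
NEG     → [4]
GT  — needs 2 operands, stack has 1 → underflow

3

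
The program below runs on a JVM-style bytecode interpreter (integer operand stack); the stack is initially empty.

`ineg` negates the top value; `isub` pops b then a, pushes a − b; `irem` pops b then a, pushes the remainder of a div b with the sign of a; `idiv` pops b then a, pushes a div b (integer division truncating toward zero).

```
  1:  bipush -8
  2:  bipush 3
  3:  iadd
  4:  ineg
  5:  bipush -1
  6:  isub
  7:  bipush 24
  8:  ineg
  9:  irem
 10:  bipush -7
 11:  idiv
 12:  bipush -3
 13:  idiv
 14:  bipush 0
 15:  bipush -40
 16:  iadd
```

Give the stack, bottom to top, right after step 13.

[0]

bipush -8  -8
bipush 3   -8 3
iadd       -5
ineg       5
bipush -1  5 -1
isub       6
bipush 24  6 24
ineg       6 -24
irem       6
bipush -7  6 -7
idiv       0
bipush -3  0 -3
idiv       0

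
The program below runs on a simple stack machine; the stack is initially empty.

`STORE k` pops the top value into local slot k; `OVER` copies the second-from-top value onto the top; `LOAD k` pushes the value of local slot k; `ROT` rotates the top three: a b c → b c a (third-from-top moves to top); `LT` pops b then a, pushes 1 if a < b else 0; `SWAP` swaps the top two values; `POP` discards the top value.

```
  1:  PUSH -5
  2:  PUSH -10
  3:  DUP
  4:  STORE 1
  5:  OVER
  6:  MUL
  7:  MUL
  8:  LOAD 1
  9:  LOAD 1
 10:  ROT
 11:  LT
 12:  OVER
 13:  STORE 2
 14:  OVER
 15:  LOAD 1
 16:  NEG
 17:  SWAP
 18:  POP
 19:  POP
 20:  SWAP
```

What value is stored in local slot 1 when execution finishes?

PUSH -5   -5
PUSH -10  -5 -10
DUP       -5 -10 -10
STORE 1   -5 -10
OVER      -5 -10 -5
MUL       -5 50
MUL       -250
LOAD 1    -250 -10
LOAD 1    -250 -10 -10
ROT       -10 -10 -250
LT        -10 0
OVER      -10 0 -10
STORE 2   -10 0
OVER      -10 0 -10
LOAD 1    -10 0 -10 -10
NEG       -10 0 -10 10
SWAP      -10 0 10 -10
POP       -10 0 10
POP       -10 0
SWAP      0 -10

-10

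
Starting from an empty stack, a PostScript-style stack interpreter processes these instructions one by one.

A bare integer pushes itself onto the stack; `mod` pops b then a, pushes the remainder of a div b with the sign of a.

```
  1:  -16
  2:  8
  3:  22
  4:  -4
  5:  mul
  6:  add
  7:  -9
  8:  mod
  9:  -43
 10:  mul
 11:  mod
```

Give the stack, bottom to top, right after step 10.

[-16, 344]

-16 -> [-16]
8   -> [-16, 8]
22  -> [-16, 8, 22]
-4  -> [-16, 8, 22, -4]
mul -> [-16, 8, -88]
add -> [-16, -80]
-9  -> [-16, -80, -9]
mod -> [-16, -8]
-43 -> [-16, -8, -43]
mul -> [-16, 344]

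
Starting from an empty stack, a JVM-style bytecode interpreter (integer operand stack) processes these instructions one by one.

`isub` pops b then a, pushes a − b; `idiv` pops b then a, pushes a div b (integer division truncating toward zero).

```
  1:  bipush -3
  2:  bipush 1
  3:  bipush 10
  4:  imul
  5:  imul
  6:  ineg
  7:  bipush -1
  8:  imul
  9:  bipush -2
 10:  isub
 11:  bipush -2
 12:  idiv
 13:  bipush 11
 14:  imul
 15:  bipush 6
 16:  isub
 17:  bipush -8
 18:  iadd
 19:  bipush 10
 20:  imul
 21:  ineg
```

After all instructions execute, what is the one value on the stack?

-1400

bipush -3 → -3
bipush 1  → -3 1
bipush 10 → -3 1 10
imul      → -3 10
imul      → -30
ineg      → 30
bipush -1 → 30 -1
imul      → -30
bipush -2 → -30 -2
isub      → -28
bipush -2 → -28 -2
idiv      → 14
bipush 11 → 14 11
imul      → 154
bipush 6  → 154 6
isub      → 148
bipush -8 → 148 -8
iadd      → 140
bipush 10 → 140 10
imul      → 1400
ineg      → -1400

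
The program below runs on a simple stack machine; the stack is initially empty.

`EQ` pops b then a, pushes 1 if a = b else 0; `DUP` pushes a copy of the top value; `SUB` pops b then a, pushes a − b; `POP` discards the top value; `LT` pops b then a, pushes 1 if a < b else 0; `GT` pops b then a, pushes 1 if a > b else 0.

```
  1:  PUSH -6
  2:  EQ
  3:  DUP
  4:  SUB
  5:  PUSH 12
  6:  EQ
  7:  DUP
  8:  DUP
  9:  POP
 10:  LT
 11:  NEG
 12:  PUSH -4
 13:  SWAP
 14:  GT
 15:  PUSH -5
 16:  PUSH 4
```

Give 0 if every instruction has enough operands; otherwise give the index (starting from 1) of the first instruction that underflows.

PUSH -6 : [-6]
EQ  — needs 2 operands, stack has 1 → underflow

2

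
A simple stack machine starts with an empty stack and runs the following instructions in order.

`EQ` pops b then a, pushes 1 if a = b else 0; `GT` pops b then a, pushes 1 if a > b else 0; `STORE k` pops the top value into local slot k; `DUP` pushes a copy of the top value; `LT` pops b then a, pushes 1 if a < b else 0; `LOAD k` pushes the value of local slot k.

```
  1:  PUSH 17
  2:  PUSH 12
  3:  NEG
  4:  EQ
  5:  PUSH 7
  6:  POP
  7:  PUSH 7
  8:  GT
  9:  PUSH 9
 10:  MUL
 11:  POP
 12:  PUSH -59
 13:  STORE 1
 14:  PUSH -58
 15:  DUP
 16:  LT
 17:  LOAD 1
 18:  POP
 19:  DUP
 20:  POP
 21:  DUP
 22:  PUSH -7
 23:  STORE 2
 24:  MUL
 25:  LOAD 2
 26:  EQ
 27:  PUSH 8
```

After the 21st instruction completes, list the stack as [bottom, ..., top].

[0, 0]

PUSH 17   17
PUSH 12   17 12
NEG       17 -12
EQ        0
PUSH 7    0 7
POP       0
PUSH 7    0 7
GT        0
PUSH 9    0 9
MUL       0
POP       (empty)
PUSH -59  -59
STORE 1   (empty)
PUSH -58  -58
DUP       -58 -58
LT        0
LOAD 1    0 -59
POP       0
DUP       0 0
POP       0
DUP       0 0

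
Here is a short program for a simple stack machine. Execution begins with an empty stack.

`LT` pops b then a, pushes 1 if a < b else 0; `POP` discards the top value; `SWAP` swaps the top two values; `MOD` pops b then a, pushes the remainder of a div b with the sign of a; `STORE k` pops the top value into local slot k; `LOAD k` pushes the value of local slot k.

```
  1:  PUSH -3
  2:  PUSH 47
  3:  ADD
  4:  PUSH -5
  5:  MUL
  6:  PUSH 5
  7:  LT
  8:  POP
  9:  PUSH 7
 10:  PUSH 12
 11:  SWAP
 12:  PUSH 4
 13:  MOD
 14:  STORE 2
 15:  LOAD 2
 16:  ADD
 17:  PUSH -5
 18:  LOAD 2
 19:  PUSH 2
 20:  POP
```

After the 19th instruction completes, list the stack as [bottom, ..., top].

[15, -5, 3, 2]

PUSH -3 -> [-3]
PUSH 47 -> [-3, 47]
ADD     -> [44]
PUSH -5 -> [44, -5]
MUL     -> [-220]
PUSH 5  -> [-220, 5]
LT      -> [1]
POP     -> []
PUSH 7  -> [7]
PUSH 12 -> [7, 12]
SWAP    -> [12, 7]
PUSH 4  -> [12, 7, 4]
MOD     -> [12, 3]
STORE 2 -> [12]
LOAD 2  -> [12, 3]
ADD     -> [15]
PUSH -5 -> [15, -5]
LOAD 2  -> [15, -5, 3]
PUSH 2  -> [15, -5, 3, 2]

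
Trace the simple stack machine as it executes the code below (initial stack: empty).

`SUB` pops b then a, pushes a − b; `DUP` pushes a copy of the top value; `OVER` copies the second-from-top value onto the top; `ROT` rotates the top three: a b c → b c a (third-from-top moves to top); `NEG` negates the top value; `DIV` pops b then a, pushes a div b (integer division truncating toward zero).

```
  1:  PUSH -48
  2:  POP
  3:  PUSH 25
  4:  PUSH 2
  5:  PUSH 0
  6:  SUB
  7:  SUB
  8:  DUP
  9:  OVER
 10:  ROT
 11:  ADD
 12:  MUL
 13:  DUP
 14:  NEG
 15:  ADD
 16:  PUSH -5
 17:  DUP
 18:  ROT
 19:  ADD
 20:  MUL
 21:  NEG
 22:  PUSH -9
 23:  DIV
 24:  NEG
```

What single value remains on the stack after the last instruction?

-2

PUSH -48  -48
POP       (empty)
PUSH 25   25
PUSH 2    25 2
PUSH 0    25 2 0
SUB       25 2
SUB       23
DUP       23 23
OVER      23 23 23
ROT       23 23 23
ADD       23 46
MUL       1058
DUP       1058 1058
NEG       1058 -1058
ADD       0
PUSH -5   0 -5
DUP       0 -5 -5
ROT       -5 -5 0
ADD       -5 -5
MUL       25
NEG       -25
PUSH -9   -25 -9
DIV       2
NEG       -2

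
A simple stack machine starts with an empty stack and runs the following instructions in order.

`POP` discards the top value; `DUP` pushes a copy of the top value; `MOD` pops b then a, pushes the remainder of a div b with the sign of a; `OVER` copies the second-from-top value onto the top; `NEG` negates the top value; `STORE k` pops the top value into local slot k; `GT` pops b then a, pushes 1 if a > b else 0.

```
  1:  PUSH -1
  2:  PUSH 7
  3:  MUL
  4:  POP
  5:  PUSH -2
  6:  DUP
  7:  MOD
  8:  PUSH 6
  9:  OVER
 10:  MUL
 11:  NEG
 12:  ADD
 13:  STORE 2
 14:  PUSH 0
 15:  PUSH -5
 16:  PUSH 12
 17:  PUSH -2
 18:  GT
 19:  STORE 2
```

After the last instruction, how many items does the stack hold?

PUSH -1  -1
PUSH 7   -1 7
MUL      -7
POP      (empty)
PUSH -2  -2
DUP      -2 -2
MOD      0
PUSH 6   0 6
OVER     0 6 0
MUL      0 0
NEG      0 0
ADD      0
STORE 2  (empty)
PUSH 0   0
PUSH -5  0 -5
PUSH 12  0 -5 12
PUSH -2  0 -5 12 -2
GT       0 -5 1
STORE 2  0 -5

2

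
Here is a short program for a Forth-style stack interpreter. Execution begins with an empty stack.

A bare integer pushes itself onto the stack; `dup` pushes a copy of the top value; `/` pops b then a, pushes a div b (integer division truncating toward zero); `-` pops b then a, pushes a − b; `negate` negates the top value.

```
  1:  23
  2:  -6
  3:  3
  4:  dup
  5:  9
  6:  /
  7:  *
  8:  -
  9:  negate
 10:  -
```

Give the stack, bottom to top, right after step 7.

[23, -6, 0]

23  : [23]
-6  : [23, -6]
3   : [23, -6, 3]
dup : [23, -6, 3, 3]
9   : [23, -6, 3, 3, 9]
/   : [23, -6, 3, 0]
*   : [23, -6, 0]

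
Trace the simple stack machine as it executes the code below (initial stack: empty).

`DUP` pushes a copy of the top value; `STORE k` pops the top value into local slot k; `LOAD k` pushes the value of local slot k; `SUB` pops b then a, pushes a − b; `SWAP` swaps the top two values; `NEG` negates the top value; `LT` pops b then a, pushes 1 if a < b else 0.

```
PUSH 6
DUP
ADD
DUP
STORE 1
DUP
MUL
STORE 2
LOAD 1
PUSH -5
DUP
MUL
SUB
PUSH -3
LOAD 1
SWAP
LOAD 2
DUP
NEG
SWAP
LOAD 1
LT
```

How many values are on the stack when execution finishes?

PUSH 6  → 6
DUP     → 6 6
ADD     → 12
DUP     → 12 12
STORE 1 → 12
DUP     → 12 12
MUL     → 144
STORE 2 → (empty)
LOAD 1  → 12
PUSH -5 → 12 -5
DUP     → 12 -5 -5
MUL     → 12 25
SUB     → -13
PUSH -3 → -13 -3
LOAD 1  → -13 -3 12
SWAP    → -13 12 -3
LOAD 2  → -13 12 -3 144
DUP     → -13 12 -3 144 144
NEG     → -13 12 -3 144 -144
SWAP    → -13 12 -3 -144 144
LOAD 1  → -13 12 -3 -144 144 12
LT      → -13 12 -3 -144 0

5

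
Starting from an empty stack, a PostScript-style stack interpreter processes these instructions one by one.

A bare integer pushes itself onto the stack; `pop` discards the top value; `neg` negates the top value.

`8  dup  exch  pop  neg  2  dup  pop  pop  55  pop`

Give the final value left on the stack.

8     8
dup   8 8
exch  8 8
pop   8
neg   -8
2     -8 2
dup   -8 2 2
pop   -8 2
pop   -8
55    -8 55
pop   -8

-8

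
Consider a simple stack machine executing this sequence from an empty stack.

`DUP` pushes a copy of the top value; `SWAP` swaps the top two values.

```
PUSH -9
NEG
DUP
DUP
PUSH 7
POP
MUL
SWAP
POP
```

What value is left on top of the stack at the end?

PUSH -9 : -9
NEG     : 9
DUP     : 9 9
DUP     : 9 9 9
PUSH 7  : 9 9 9 7
POP     : 9 9 9
MUL     : 9 81
SWAP    : 81 9
POP     : 81

81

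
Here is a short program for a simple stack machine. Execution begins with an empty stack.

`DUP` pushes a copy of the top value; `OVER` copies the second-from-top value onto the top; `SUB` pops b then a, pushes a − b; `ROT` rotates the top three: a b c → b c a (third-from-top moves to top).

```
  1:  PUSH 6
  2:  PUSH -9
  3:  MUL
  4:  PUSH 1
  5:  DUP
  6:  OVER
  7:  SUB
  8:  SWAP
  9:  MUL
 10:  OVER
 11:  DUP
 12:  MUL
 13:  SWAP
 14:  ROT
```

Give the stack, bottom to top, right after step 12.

[-54, 0, 2916]

PUSH 6   6
PUSH -9  6 -9
MUL      -54
PUSH 1   -54 1
DUP      -54 1 1
OVER     -54 1 1 1
SUB      -54 1 0
SWAP     -54 0 1
MUL      -54 0
OVER     -54 0 -54
DUP      -54 0 -54 -54
MUL      -54 0 2916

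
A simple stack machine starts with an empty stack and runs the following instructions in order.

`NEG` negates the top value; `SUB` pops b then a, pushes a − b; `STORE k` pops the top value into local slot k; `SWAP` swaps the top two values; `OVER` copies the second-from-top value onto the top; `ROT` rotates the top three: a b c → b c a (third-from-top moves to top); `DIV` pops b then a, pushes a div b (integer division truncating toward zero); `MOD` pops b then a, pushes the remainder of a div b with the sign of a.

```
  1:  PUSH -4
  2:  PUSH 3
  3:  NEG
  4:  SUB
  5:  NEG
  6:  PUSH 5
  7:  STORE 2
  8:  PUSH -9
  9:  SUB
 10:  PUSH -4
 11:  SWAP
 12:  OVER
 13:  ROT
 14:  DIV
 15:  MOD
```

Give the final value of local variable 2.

5

PUSH -4 : -4
PUSH 3  : -4 3
NEG     : -4 -3
SUB     : -1
NEG     : 1
PUSH 5  : 1 5
STORE 2 : 1
PUSH -9 : 1 -9
SUB     : 10
PUSH -4 : 10 -4
SWAP    : -4 10
OVER    : -4 10 -4
ROT     : 10 -4 -4
DIV     : 10 1
MOD     : 0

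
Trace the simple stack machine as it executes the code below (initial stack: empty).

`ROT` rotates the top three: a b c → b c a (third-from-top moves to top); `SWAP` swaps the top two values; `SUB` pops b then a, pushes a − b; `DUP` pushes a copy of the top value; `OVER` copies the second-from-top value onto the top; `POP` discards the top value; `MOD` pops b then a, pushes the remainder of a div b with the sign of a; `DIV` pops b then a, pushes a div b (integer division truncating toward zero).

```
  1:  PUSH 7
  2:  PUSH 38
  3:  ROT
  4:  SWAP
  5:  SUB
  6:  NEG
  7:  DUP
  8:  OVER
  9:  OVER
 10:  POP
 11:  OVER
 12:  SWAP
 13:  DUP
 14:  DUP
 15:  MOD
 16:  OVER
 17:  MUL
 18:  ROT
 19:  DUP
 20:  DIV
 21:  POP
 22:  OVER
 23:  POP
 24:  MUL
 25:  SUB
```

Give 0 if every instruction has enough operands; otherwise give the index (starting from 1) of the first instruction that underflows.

PUSH 7  -> 7
PUSH 38 -> 7 38
ROT  — needs 3 operands, stack has 2 → underflow

3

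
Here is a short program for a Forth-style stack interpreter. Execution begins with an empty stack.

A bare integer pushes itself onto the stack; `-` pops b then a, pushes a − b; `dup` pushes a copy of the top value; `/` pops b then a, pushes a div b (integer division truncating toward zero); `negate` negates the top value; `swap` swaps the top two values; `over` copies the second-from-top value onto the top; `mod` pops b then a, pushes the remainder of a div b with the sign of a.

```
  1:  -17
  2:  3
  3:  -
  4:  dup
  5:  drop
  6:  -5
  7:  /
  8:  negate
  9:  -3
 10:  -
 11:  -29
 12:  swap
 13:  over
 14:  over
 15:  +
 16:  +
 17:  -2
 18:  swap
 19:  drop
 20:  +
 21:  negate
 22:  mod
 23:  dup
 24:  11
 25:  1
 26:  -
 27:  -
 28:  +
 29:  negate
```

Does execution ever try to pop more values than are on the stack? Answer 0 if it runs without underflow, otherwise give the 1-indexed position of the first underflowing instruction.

-17    : [-17]
3      : [-17, 3]
-      : [-20]
dup    : [-20, -20]
drop   : [-20]
-5     : [-20, -5]
/      : [4]
negate : [-4]
-3     : [-4, -3]
-      : [-1]
-29    : [-1, -29]
swap   : [-29, -1]
over   : [-29, -1, -29]
over   : [-29, -1, -29, -1]
+      : [-29, -1, -30]
+      : [-29, -31]
-2     : [-29, -31, -2]
swap   : [-29, -2, -31]
drop   : [-29, -2]
+      : [-31]
negate : [31]
mod  — needs 2 operands, stack has 1 → underflow

22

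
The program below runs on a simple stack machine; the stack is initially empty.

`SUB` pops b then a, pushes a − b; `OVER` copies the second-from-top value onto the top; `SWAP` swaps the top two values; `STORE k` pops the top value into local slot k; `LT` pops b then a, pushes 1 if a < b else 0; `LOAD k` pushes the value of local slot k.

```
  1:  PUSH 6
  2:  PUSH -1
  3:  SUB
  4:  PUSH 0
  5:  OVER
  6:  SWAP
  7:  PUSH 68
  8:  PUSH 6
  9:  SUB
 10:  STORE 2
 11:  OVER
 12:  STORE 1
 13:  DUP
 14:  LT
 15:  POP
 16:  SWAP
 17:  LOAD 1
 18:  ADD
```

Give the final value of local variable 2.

62

PUSH 6   [6]
PUSH -1  [6, -1]
SUB      [7]
PUSH 0   [7, 0]
OVER     [7, 0, 7]
SWAP     [7, 7, 0]
PUSH 68  [7, 7, 0, 68]
PUSH 6   [7, 7, 0, 68, 6]
SUB      [7, 7, 0, 62]
STORE 2  [7, 7, 0]
OVER     [7, 7, 0, 7]
STORE 1  [7, 7, 0]
DUP      [7, 7, 0, 0]
LT       [7, 7, 0]
POP      [7, 7]
SWAP     [7, 7]
LOAD 1   [7, 7, 7]
ADD      [7, 14]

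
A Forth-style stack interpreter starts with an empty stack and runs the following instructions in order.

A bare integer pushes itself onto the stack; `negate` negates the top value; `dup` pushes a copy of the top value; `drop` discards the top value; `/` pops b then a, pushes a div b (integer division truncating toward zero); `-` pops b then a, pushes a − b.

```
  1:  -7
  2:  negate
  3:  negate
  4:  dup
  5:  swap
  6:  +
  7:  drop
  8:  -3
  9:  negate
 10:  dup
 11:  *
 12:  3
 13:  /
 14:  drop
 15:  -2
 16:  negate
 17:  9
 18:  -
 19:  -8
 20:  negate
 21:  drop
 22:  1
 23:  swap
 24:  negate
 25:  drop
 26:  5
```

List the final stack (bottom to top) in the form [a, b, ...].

[1, 5]

-7      [-7]
negate  [7]
negate  [-7]
dup     [-7, -7]
swap    [-7, -7]
+       [-14]
drop    []
-3      [-3]
negate  [3]
dup     [3, 3]
*       [9]
3       [9, 3]
/       [3]
drop    []
-2      [-2]
negate  [2]
9       [2, 9]
-       [-7]
-8      [-7, -8]
negate  [-7, 8]
drop    [-7]
1       [-7, 1]
swap    [1, -7]
negate  [1, 7]
drop    [1]
5       [1, 5]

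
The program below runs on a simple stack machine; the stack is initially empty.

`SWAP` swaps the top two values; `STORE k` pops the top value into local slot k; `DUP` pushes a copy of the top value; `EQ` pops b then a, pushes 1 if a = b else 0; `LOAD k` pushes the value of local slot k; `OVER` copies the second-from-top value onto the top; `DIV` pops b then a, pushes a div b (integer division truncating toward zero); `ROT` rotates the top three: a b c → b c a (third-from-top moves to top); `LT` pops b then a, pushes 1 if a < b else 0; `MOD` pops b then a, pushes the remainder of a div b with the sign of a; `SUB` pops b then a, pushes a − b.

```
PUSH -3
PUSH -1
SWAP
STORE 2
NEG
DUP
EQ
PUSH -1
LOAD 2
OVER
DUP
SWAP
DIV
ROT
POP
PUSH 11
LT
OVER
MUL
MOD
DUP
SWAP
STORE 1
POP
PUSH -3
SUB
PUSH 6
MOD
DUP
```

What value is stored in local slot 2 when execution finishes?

PUSH -3 : [-3]
PUSH -1 : [-3, -1]
SWAP    : [-1, -3]
STORE 2 : [-1]
NEG     : [1]
DUP     : [1, 1]
EQ      : [1]
PUSH -1 : [1, -1]
LOAD 2  : [1, -1, -3]
OVER    : [1, -1, -3, -1]
DUP     : [1, -1, -3, -1, -1]
SWAP    : [1, -1, -3, -1, -1]
DIV     : [1, -1, -3, 1]
ROT     : [1, -3, 1, -1]
POP     : [1, -3, 1]
PUSH 11 : [1, -3, 1, 11]
LT      : [1, -3, 1]
OVER    : [1, -3, 1, -3]
MUL     : [1, -3, -3]
MOD     : [1, 0]
DUP     : [1, 0, 0]
SWAP    : [1, 0, 0]
STORE 1 : [1, 0]
POP     : [1]
PUSH -3 : [1, -3]
SUB     : [4]
PUSH 6  : [4, 6]
MOD     : [4]
DUP     : [4, 4]

-3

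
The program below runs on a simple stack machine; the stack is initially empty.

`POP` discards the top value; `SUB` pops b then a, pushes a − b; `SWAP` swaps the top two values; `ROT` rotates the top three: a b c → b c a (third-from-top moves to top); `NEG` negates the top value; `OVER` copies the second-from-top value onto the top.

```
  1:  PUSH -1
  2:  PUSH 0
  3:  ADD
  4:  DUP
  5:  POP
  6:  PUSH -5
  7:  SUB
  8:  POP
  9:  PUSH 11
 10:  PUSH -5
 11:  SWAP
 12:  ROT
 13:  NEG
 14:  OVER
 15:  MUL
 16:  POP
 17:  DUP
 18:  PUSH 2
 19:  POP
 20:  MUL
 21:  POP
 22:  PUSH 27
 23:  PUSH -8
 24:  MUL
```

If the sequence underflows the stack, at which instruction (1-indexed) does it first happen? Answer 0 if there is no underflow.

12

PUSH -1 → [-1]
PUSH 0  → [-1, 0]
ADD     → [-1]
DUP     → [-1, -1]
POP     → [-1]
PUSH -5 → [-1, -5]
SUB     → [4]
POP     → []
PUSH 11 → [11]
PUSH -5 → [11, -5]
SWAP    → [-5, 11]
ROT  — needs 3 operands, stack has 2 → underflow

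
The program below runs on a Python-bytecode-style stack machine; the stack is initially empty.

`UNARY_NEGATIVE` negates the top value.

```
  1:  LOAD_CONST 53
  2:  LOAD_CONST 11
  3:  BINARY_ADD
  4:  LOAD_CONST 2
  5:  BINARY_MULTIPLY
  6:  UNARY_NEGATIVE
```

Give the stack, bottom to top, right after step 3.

LOAD_CONST 53 -> 53
LOAD_CONST 11 -> 53 11
BINARY_ADD    -> 64

[64]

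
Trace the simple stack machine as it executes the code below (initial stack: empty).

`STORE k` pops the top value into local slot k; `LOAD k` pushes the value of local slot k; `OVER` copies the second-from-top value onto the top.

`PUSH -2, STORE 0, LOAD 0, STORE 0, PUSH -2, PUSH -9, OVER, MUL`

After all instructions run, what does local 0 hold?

PUSH -2  [-2]
STORE 0  []
LOAD 0   [-2]
STORE 0  []
PUSH -2  [-2]
PUSH -9  [-2, -9]
OVER     [-2, -9, -2]
MUL      [-2, 18]

-2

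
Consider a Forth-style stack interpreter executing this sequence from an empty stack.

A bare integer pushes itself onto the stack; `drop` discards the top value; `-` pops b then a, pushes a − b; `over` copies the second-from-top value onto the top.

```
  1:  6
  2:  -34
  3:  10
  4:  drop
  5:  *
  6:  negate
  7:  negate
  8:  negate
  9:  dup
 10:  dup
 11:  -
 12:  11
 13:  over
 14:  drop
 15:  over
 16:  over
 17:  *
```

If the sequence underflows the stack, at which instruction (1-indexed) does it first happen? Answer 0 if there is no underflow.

6      → [6]
-34    → [6, -34]
10     → [6, -34, 10]
drop   → [6, -34]
*      → [-204]
negate → [204]
negate → [-204]
negate → [204]
dup    → [204, 204]
dup    → [204, 204, 204]
-      → [204, 0]
11     → [204, 0, 11]
over   → [204, 0, 11, 0]
drop   → [204, 0, 11]
over   → [204, 0, 11, 0]
over   → [204, 0, 11, 0, 11]
*      → [204, 0, 11, 0]

0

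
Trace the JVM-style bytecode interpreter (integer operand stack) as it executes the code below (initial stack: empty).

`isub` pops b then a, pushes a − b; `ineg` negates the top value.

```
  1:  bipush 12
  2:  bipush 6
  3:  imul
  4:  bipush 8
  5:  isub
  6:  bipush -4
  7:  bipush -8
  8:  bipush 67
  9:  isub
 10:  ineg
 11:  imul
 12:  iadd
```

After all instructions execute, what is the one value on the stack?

bipush 12 → [12]
bipush 6  → [12, 6]
imul      → [72]
bipush 8  → [72, 8]
isub      → [64]
bipush -4 → [64, -4]
bipush -8 → [64, -4, -8]
bipush 67 → [64, -4, -8, 67]
isub      → [64, -4, -75]
ineg      → [64, -4, 75]
imul      → [64, -300]
iadd      → [-236]

-236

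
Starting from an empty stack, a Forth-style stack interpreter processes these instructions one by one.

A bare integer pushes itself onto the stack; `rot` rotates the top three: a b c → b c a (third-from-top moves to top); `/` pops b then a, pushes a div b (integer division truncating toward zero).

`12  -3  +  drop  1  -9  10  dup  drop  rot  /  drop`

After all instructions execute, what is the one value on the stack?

-9

12   → [12]
-3   → [12, -3]
+    → [9]
drop → []
1    → [1]
-9   → [1, -9]
10   → [1, -9, 10]
dup  → [1, -9, 10, 10]
drop → [1, -9, 10]
rot  → [-9, 10, 1]
/    → [-9, 10]
drop → [-9]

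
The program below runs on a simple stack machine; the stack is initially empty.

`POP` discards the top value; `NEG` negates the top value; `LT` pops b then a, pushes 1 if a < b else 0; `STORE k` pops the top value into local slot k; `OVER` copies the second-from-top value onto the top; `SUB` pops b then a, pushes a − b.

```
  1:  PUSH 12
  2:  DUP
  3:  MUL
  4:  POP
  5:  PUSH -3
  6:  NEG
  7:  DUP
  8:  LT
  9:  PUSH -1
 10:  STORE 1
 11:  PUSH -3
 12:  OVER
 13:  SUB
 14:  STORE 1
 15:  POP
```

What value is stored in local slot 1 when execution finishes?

-3

PUSH 12 -> 12
DUP     -> 12 12
MUL     -> 144
POP     -> (empty)
PUSH -3 -> -3
NEG     -> 3
DUP     -> 3 3
LT      -> 0
PUSH -1 -> 0 -1
STORE 1 -> 0
PUSH -3 -> 0 -3
OVER    -> 0 -3 0
SUB     -> 0 -3
STORE 1 -> 0
POP     -> (empty)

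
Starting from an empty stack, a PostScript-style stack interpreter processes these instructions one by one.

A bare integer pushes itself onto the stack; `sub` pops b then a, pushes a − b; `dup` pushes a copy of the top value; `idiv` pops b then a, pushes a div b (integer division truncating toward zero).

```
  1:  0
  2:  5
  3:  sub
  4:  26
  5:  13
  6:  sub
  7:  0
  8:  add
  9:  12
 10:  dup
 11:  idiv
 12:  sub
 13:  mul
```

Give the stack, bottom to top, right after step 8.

[-5, 13]

0   -> [0]
5   -> [0, 5]
sub -> [-5]
26  -> [-5, 26]
13  -> [-5, 26, 13]
sub -> [-5, 13]
0   -> [-5, 13, 0]
add -> [-5, 13]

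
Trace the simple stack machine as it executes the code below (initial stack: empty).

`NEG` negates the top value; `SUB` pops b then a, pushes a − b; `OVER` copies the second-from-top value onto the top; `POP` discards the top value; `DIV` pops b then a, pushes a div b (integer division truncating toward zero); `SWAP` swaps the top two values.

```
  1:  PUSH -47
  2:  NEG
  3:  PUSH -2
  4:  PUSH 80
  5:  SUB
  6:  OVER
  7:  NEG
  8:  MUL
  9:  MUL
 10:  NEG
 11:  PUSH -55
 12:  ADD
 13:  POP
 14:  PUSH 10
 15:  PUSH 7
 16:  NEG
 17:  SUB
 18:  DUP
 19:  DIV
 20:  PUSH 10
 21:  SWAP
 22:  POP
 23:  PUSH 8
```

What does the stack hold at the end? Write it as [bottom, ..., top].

[10, 8]

PUSH -47 -> -47
NEG      -> 47
PUSH -2  -> 47 -2
PUSH 80  -> 47 -2 80
SUB      -> 47 -82
OVER     -> 47 -82 47
NEG      -> 47 -82 -47
MUL      -> 47 3854
MUL      -> 181138
NEG      -> -181138
PUSH -55 -> -181138 -55
ADD      -> -181193
POP      -> (empty)
PUSH 10  -> 10
PUSH 7   -> 10 7
NEG      -> 10 -7
SUB      -> 17
DUP      -> 17 17
DIV      -> 1
PUSH 10  -> 1 10
SWAP     -> 10 1
POP      -> 10
PUSH 8   -> 10 8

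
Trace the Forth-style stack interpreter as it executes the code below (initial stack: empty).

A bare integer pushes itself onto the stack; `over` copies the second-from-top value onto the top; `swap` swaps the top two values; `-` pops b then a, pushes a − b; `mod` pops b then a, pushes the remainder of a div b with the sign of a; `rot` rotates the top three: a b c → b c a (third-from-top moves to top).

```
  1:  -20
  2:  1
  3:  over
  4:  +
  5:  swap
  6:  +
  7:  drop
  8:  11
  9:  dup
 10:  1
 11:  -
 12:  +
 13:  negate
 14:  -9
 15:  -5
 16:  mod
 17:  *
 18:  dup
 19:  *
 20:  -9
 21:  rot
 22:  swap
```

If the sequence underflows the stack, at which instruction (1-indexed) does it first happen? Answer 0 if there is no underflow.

-20    → -20
1      → -20 1
over   → -20 1 -20
+      → -20 -19
swap   → -19 -20
+      → -39
drop   → (empty)
11     → 11
dup    → 11 11
1      → 11 11 1
-      → 11 10
+      → 21
negate → -21
-9     → -21 -9
-5     → -21 -9 -5
mod    → -21 -4
*      → 84
dup    → 84 84
*      → 7056
-9     → 7056 -9
rot  — needs 3 operands, stack has 2 → underflow

21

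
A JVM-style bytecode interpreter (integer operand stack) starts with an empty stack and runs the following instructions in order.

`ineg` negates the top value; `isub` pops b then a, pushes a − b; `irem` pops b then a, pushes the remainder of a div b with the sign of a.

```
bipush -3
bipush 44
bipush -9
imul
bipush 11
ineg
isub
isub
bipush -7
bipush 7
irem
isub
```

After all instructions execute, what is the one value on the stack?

bipush -3 : [-3]
bipush 44 : [-3, 44]
bipush -9 : [-3, 44, -9]
imul      : [-3, -396]
bipush 11 : [-3, -396, 11]
ineg      : [-3, -396, -11]
isub      : [-3, -385]
isub      : [382]
bipush -7 : [382, -7]
bipush 7  : [382, -7, 7]
irem      : [382, 0]
isub      : [382]

382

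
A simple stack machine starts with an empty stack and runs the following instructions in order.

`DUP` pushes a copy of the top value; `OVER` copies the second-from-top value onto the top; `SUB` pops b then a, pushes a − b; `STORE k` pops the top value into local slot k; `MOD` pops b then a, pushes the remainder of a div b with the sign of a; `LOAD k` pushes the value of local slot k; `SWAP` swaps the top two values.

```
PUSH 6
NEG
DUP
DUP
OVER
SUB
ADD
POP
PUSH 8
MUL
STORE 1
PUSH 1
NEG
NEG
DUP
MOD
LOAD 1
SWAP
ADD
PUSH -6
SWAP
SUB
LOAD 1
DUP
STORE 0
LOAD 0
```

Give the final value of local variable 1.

-48

PUSH 6  → [6]
NEG     → [-6]
DUP     → [-6, -6]
DUP     → [-6, -6, -6]
OVER    → [-6, -6, -6, -6]
SUB     → [-6, -6, 0]
ADD     → [-6, -6]
POP     → [-6]
PUSH 8  → [-6, 8]
MUL     → [-48]
STORE 1 → []
PUSH 1  → [1]
NEG     → [-1]
NEG     → [1]
DUP     → [1, 1]
MOD     → [0]
LOAD 1  → [0, -48]
SWAP    → [-48, 0]
ADD     → [-48]
PUSH -6 → [-48, -6]
SWAP    → [-6, -48]
SUB     → [42]
LOAD 1  → [42, -48]
DUP     → [42, -48, -48]
STORE 0 → [42, -48]
LOAD 0  → [42, -48, -48]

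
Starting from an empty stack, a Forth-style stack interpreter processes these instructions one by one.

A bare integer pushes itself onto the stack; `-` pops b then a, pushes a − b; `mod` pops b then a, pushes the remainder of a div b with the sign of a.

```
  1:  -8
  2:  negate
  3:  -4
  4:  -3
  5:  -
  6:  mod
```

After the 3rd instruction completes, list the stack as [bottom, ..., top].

[8, -4]

-8      [-8]
negate  [8]
-4      [8, -4]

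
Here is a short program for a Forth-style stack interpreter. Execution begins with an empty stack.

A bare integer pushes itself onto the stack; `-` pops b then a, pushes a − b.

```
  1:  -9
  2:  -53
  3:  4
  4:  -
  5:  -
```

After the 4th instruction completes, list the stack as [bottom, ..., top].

-9   [-9]
-53  [-9, -53]
4    [-9, -53, 4]
-    [-9, -57]

[-9, -57]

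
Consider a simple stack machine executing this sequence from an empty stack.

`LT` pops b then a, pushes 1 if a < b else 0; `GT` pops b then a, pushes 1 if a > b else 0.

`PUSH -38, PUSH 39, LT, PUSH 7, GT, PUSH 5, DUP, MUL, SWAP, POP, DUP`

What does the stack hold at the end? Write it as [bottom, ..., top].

[25, 25]

PUSH -38 -> -38
PUSH 39  -> -38 39
LT       -> 1
PUSH 7   -> 1 7
GT       -> 0
PUSH 5   -> 0 5
DUP      -> 0 5 5
MUL      -> 0 25
SWAP     -> 25 0
POP      -> 25
DUP      -> 25 25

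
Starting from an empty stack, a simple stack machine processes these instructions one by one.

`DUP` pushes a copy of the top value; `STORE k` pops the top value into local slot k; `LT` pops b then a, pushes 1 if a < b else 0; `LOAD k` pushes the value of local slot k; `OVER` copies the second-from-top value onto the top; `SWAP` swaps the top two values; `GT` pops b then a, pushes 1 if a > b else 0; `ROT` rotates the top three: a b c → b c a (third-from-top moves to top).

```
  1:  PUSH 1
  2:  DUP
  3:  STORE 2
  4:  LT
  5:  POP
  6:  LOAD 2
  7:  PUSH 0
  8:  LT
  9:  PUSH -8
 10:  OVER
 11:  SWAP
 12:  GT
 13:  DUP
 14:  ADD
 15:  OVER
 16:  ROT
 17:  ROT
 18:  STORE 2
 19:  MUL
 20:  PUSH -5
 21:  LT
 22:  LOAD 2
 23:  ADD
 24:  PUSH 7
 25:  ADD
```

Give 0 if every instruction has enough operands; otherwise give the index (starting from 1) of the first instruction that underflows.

PUSH 1  → 1
DUP     → 1 1
STORE 2 → 1
LT  — needs 2 operands, stack has 1 → underflow

4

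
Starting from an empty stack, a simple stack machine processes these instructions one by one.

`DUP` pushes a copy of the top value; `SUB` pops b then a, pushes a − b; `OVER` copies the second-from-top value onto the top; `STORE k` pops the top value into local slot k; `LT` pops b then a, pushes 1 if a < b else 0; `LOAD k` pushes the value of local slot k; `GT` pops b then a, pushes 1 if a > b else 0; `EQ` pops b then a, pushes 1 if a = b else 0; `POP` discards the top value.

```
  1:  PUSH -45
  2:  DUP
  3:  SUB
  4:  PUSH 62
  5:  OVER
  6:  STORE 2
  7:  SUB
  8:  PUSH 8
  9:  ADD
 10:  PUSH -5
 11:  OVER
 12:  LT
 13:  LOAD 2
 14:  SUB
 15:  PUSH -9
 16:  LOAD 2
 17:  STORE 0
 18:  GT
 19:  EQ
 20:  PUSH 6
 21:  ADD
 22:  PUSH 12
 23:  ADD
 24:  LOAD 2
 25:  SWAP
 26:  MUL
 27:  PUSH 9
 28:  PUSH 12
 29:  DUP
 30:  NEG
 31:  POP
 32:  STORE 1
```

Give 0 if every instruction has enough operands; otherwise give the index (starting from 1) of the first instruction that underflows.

0

PUSH -45 → [-45]
DUP      → [-45, -45]
SUB      → [0]
PUSH 62  → [0, 62]
OVER     → [0, 62, 0]
STORE 2  → [0, 62]
SUB      → [-62]
PUSH 8   → [-62, 8]
ADD      → [-54]
PUSH -5  → [-54, -5]
OVER     → [-54, -5, -54]
LT       → [-54, 0]
LOAD 2   → [-54, 0, 0]
SUB      → [-54, 0]
PUSH -9  → [-54, 0, -9]
LOAD 2   → [-54, 0, -9, 0]
STORE 0  → [-54, 0, -9]
GT       → [-54, 1]
EQ       → [0]
PUSH 6   → [0, 6]
ADD      → [6]
PUSH 12  → [6, 12]
ADD      → [18]
LOAD 2   → [18, 0]
SWAP     → [0, 18]
MUL      → [0]
PUSH 9   → [0, 9]
PUSH 12  → [0, 9, 12]
DUP      → [0, 9, 12, 12]
NEG      → [0, 9, 12, -12]
POP      → [0, 9, 12]
STORE 1  → [0, 9]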